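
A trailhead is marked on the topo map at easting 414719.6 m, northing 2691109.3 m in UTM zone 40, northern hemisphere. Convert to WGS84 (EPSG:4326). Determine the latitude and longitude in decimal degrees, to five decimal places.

lat 24.33080°, lon 56.15940°

Zone 40N: λ₀ = 57°, k₀ = 0.9996, false easting 500000 m.
Meridian distance M = (N − FN)/k₀ = 2692186.2 m.
Inverse transverse Mercator on WGS84 gives φ = 24.33080045°, λ = 56.15939995°.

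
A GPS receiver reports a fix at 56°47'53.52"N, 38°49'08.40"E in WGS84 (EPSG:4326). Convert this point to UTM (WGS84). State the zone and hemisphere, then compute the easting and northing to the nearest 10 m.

Longitude 38.8190° lies in the 6° band [36°, 42°), giving zone 37; latitude is north of the equator, so 37N.
Zone 37 central meridian λ₀ = 6×37 − 183 = 39°; Δλ = -0.1810°.
Transverse Mercator on WGS84 with k₀ = 0.9996 gives E = 488945.196 m, N = 6294937.463 m.

Zone 37N: E 488950 m, N 6294940 m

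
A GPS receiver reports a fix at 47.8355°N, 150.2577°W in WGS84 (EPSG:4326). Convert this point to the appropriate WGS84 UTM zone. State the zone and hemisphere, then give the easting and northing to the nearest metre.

Longitude -150.2577° lies in the 6° band [-156°, -150°), giving zone 5; latitude is north of the equator, so 5N.
Zone 5 central meridian λ₀ = 6×5 − 183 = -153°; Δλ = +2.7423°.
Transverse Mercator on WGS84 with k₀ = 0.9996 gives E = 705205.051 m, N = 5301658.295 m.

Zone 5N: E 705205 m, N 5301658 m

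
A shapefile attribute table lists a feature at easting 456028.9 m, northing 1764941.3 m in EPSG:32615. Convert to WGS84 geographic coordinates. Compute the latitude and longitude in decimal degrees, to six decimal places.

Zone 15N: λ₀ = -93°, k₀ = 0.9996, false easting 500000 m.
Meridian distance M = (N − FN)/k₀ = 1765647.6 m.
Inverse transverse Mercator on WGS84 gives φ = 15.96349982°, λ = -93.41089971°.

lat 15.963500°, lon -93.410900°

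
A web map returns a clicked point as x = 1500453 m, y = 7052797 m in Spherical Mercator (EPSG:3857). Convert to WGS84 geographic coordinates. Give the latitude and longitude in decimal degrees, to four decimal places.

lat 53.3757°, lon 13.4788°

R = 6378137 m. λ = x/R = 13.47879863°.
φ = 2·arctan(exp(y/R)) − 90° = 2·arctan(3.02157) − 90° = 53.37570064°.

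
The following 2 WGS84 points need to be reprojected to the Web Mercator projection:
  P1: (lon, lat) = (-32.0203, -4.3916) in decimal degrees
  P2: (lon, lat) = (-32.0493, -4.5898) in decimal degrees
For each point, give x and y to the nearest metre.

P1: x -3564483 m, y -489350 m; P2: x -3567712 m, y -511482 m

Web Mercator: x = R·λ, y = R·ln tan(π/4+φ/2), R = 6378137 m.
P1 (-4.3916°, -32.0203°) → (-3564483.491, -489350.058) m.
P2 (-4.5898°, -32.0493°) → (-3567711.756, -511481.534) m.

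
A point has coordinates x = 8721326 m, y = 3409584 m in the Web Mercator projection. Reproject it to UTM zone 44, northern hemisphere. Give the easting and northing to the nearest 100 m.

E 242000 m, N 3240400 m

Web Mercator inverse (R = 6378137 m) → φ = 29.26630066°, λ = 78.34500444°.
UTM 44N forward: E = 242020.671 m, N = 3240413.425 m.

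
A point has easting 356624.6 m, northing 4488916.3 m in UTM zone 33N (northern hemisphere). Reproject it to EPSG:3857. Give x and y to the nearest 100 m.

Unproject from UTM 33N (λ₀ = 15°) → φ = 40.53859963°, λ = 13.30700054°.
Web Mercator (R = 6378137 m): x = 1481328.524 m, y = 4944521.589 m.

x 1481300 m, y 4944500 m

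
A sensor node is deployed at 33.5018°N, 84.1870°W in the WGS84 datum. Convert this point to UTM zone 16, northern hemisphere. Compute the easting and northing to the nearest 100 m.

Zone 16 central meridian λ₀ = 6×16 − 183 = -87°; Δλ = +2.8130°.
Transverse Mercator on WGS84 with k₀ = 0.9996 gives E = 761322.484 m, N = 3710461.324 m.

E 761300 m, N 3710500 m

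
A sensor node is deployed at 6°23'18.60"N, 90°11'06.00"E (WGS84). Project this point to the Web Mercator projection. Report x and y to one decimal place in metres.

x 10039348.3 m, y 712642.7 m

Web Mercator is spherical with R = a = 6378137 m.
x = R·λ = 6378137 × 1.574025186 = 10039348.277 m.
y = R·ln tan(π/4 + φ/2) = 6378137 × 0.111732115 = 712642.736 m.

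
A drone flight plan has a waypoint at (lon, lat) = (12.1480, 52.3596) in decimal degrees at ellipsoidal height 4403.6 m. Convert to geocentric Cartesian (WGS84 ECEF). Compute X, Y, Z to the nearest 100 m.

X 3818600 m, Y 822000 m, Z 5030800 m

WGS84: a = 6378137 m, e² = 0.006694380; N(φ) = a/√(1−e²sin²φ) = 6391565.889 m.
X = (N+h)·cosφ·cosλ = 3818575.124 m; Y = (N+h)·cosφ·sinλ = 821978.244 m; Z = (N(1−e²)+h)·sinφ = 5030825.711 m.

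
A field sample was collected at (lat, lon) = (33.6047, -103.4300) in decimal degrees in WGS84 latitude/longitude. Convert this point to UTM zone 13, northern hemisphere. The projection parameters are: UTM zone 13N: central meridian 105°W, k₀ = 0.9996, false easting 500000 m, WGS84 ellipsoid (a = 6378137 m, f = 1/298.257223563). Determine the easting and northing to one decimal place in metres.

Zone 13 central meridian λ₀ = 6×13 − 183 = -105°; Δλ = +1.5700°.
Transverse Mercator on WGS84 with k₀ = 0.9996 gives E = 645661.354 m, N = 3719432.002 m.

E 645661.4 m, N 3719432.0 m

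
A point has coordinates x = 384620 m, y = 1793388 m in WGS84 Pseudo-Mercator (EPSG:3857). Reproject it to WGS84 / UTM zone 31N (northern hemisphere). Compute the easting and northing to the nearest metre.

Web Mercator inverse (R = 6378137 m) → φ = 15.90209854°, λ = 3.45510025°.
UTM 31N forward: E = 548715.968 m, N = 1758159.124 m.

E 548716 m, N 1758159 m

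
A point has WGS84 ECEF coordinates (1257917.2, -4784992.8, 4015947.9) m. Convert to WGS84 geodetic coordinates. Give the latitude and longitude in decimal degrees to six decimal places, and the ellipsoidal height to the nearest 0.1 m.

lat 39.254600°, lon -75.270900°, h 2693.4 m

λ = atan2(Y, X) = -75.27090027°; p = √(X²+Y²) = 4947576.4 m.
Bowring's method on WGS84 (a = 6378137 m, b = 6356752.314 m) gives φ = 39.25460019°, h = 2693.405 m.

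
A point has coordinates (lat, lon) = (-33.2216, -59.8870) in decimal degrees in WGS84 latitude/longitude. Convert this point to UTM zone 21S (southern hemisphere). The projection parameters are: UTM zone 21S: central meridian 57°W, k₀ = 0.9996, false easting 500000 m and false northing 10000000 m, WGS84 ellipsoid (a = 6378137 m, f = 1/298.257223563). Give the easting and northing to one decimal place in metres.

E 230938.8 m, N 6320430.2 m

Zone 21 central meridian λ₀ = 6×21 − 183 = -57°; Δλ = -2.8870°.
Transverse Mercator on WGS84 with k₀ = 0.9996 gives E = 230938.838 m, N = 6320430.223 m.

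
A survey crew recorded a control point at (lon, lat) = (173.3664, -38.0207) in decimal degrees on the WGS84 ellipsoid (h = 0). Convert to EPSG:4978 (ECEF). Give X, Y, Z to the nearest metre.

X -4997333 m, Y 581181 m, Z -3907254 m

WGS84: a = 6378137 m, e² = 0.006694380; N(φ) = a/√(1−e²sin²φ) = 6386251.988 m.
X = (N+h)·cosφ·cosλ = -4997332.757 m; Y = (N+h)·cosφ·sinλ = 581181.152 m; Z = (N(1−e²)+h)·sinφ = -3907254.271 m.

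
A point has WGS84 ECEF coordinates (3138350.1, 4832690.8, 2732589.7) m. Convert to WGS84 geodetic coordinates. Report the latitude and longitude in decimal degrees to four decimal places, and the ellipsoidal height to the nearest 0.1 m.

λ = atan2(Y, X) = 57.00030022°; p = √(X²+Y²) = 5762303.5 m.
Bowring's method on WGS84 (a = 6378137 m, b = 6356752.314 m) gives φ = 25.52040044°, h = 3201.959 m.

lat 25.5204°, lon 57.0003°, h 3202.0 m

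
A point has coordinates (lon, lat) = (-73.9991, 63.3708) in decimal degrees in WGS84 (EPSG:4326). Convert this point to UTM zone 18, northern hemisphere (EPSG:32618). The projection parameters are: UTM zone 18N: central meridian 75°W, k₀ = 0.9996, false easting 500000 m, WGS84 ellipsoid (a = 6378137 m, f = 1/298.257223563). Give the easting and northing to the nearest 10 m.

E 550050 m, N 7027290 m

Zone 18 central meridian λ₀ = 6×18 − 183 = -75°; Δλ = +1.0009°.
Transverse Mercator on WGS84 with k₀ = 0.9996 gives E = 550052.504 m, N = 7027294.578 m.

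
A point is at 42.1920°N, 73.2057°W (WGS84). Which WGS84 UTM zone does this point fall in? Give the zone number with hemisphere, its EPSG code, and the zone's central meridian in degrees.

UTM zone = ⌊(λ + 180)/6⌋ + 1; -73.2057° ∈ [-78°, -72°) → zone 18.
Hemisphere: N (φ ≥ 0).
Central meridian λ₀ = 6×18 − 183 = -75°.
EPSG code: 32618.

Zone 18N (EPSG:32618), central meridian -75°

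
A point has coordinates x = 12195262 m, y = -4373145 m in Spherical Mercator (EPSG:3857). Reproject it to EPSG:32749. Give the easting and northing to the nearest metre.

Web Mercator inverse (R = 6378137 m) → φ = -36.52530237°, λ = 109.55190248°.
UTM 49S forward: E = 370353.389 m, N = 5956810.045 m.

E 370353 m, N 5956810 m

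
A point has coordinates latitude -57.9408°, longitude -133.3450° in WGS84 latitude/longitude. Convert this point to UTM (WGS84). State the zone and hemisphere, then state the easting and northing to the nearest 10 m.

Longitude -133.3450° lies in the 6° band [-138°, -132°), giving zone 8; latitude is south of the equator, so 8S.
Zone 8 central meridian λ₀ = 6×8 − 183 = -135°; Δλ = +1.6550°.
Transverse Mercator on WGS84 with k₀ = 0.9996 gives E = 597981.197 m, N = 3576681.299 m.

Zone 8S: E 597980 m, N 3576680 m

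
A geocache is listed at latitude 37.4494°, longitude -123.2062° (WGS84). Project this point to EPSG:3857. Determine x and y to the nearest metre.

Web Mercator is spherical with R = a = 6378137 m.
x = R·λ = 6378137 × -2.150353849 = -13715251.447 m.
y = R·ln tan(π/4 + φ/2) = 6378137 × 0.705838374 = 4501933.850 m.

x -13715251 m, y 4501934 m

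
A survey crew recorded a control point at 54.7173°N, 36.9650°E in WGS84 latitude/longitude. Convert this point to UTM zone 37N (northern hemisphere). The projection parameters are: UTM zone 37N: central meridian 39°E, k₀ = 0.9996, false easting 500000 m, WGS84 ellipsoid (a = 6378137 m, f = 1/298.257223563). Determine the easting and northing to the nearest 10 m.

E 368920 m, N 6065230 m

Zone 37 central meridian λ₀ = 6×37 − 183 = 39°; Δλ = -2.0350°.
Transverse Mercator on WGS84 with k₀ = 0.9996 gives E = 368919.538 m, N = 6065234.147 m.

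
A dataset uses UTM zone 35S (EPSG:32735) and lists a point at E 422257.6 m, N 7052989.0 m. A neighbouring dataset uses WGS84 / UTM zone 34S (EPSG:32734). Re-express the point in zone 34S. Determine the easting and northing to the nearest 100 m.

E 1019900 m, N 7042600 m

UTM 35S → geographic: φ = -26.64189989°, λ = 26.21890000°.
UTM 34S (λ₀ = 21°) forward: E = 1019856.803 m, N = 7042590.634 m.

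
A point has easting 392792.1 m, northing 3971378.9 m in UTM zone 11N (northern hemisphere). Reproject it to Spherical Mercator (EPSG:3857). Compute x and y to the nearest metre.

Unproject from UTM 11N (λ₀ = -117°) → φ = 35.88080022°, λ = -118.18770045°.
Web Mercator (R = 6378137 m): x = -13156594.633 m, y = 4284232.038 m.

x -13156595 m, y 4284232 m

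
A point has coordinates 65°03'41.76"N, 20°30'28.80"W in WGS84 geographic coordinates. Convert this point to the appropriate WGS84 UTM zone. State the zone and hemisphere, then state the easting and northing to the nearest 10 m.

Longitude -20.5080° lies in the 6° band [-24°, -18°), giving zone 27; latitude is north of the equator, so 27N.
Zone 27 central meridian λ₀ = 6×27 − 183 = -21°; Δλ = +0.4920°.
Transverse Mercator on WGS84 with k₀ = 0.9996 gives E = 523147.452 m, N = 7215409.926 m.

Zone 27N: E 523150 m, N 7215410 m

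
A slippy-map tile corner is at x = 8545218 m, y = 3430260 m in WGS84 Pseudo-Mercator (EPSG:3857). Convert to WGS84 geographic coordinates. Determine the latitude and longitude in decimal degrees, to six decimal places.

R = 6378137 m. λ = x/R = 76.76299936°.
φ = 2·arctan(exp(y/R)) − 90° = 2·arctan(1.71226) − 90° = 29.42819992°.

lat 29.428200°, lon 76.762999°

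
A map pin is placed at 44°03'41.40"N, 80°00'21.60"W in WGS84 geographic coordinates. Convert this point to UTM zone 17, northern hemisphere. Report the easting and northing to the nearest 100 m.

Zone 17 central meridian λ₀ = 6×17 − 183 = -81°; Δλ = +0.9940°.
Transverse Mercator on WGS84 with k₀ = 0.9996 gives E = 579610.839 m, N = 4879183.813 m.

E 579600 m, N 4879200 m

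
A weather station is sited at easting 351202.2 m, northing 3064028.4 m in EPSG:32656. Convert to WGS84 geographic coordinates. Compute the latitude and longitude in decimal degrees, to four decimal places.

Zone 56N: λ₀ = 153°, k₀ = 0.9996, false easting 500000 m.
Meridian distance M = (N − FN)/k₀ = 3065254.5 m.
Inverse transverse Mercator on WGS84 gives φ = 27.69230034°, λ = 151.49100040°.

lat 27.6923°, lon 151.4910°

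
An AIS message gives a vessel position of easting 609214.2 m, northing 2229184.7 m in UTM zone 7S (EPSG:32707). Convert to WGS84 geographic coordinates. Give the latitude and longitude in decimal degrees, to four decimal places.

lat -70.0213°, lon -138.1350°

Zone 7S: λ₀ = -141°, k₀ = 0.9996, false easting 500000 m, false northing 10000000 m.
Meridian distance M = (N − FN)/k₀ = -7773924.9 m.
Inverse transverse Mercator on WGS84 gives φ = -70.02129955°, λ = -138.13499902°.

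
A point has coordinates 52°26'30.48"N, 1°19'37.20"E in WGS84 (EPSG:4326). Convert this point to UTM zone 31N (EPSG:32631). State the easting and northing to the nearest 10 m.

E 386290 m, N 5811490 m

Zone 31 central meridian λ₀ = 6×31 − 183 = 3°; Δλ = -1.6730°.
Transverse Mercator on WGS84 with k₀ = 0.9996 gives E = 386285.856 m, N = 5811494.571 m.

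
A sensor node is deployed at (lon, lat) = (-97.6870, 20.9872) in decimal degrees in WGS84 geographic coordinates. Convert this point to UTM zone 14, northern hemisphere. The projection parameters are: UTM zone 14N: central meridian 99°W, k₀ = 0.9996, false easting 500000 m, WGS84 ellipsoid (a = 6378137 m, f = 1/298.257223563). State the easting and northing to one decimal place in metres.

E 636479.1 m, N 2321291.2 m

Zone 14 central meridian λ₀ = 6×14 − 183 = -99°; Δλ = +1.3130°.
Transverse Mercator on WGS84 with k₀ = 0.9996 gives E = 636479.104 m, N = 2321291.182 m.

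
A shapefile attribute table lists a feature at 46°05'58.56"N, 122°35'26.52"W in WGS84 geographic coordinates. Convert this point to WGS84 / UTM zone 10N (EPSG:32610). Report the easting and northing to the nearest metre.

E 531636 m, N 5105195 m

Zone 10 central meridian λ₀ = 6×10 − 183 = -123°; Δλ = +0.4093°.
Transverse Mercator on WGS84 with k₀ = 0.9996 gives E = 531636.122 m, N = 5105195.253 m.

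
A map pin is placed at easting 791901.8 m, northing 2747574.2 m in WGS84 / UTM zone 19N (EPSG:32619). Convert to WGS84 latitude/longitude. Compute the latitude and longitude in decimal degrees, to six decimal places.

Zone 19N: λ₀ = -69°, k₀ = 0.9996, false easting 500000 m.
Meridian distance M = (N − FN)/k₀ = 2748673.7 m.
Inverse transverse Mercator on WGS84 gives φ = 24.81519975°, λ = -66.11239998°.

lat 24.815200°, lon -66.112400°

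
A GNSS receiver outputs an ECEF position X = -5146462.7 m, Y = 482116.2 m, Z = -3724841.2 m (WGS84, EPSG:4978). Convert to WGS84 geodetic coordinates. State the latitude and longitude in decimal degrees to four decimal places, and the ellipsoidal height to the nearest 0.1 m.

lat -35.9597°, lon 174.6482°, h 456.6 m

λ = atan2(Y, X) = 174.64819959°; p = √(X²+Y²) = 5168995.5 m.
Bowring's method on WGS84 (a = 6378137 m, b = 6356752.314 m) gives φ = -35.95969945°, h = 456.602 m.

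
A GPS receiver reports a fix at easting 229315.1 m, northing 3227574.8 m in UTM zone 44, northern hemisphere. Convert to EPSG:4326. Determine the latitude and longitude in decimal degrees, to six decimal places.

Zone 44N: λ₀ = 81°, k₀ = 0.9996, false easting 500000 m.
Meridian distance M = (N − FN)/k₀ = 3228866.3 m.
Inverse transverse Mercator on WGS84 gives φ = 29.14789988°, λ = 78.21750033°.

lat 29.147900°, lon 78.217500°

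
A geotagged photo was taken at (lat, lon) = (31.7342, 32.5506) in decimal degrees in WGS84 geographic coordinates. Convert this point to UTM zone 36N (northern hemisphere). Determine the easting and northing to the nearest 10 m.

Zone 36 central meridian λ₀ = 6×36 − 183 = 33°; Δλ = -0.4494°.
Transverse Mercator on WGS84 with k₀ = 0.9996 gives E = 457429.573 m, N = 3511062.200 m.

E 457430 m, N 3511060 m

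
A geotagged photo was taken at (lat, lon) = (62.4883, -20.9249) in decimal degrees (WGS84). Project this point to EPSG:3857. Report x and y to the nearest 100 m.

x -2329300 m, y 8975900 m

Web Mercator is spherical with R = a = 6378137 m.
x = R·λ = 6378137 × -0.365208401 = -2329349.213 m.
y = R·ln tan(π/4 + φ/2) = 6378137 × 1.407286518 = 8975866.208 m.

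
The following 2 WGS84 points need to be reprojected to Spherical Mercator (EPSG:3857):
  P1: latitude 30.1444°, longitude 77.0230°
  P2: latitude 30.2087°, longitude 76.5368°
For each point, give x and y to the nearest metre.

P1: x 8574161 m, y 3522125 m; P2: x 8520038 m, y 3530405 m

Web Mercator: x = R·λ, y = R·ln tan(π/4+φ/2), R = 6378137 m.
P1 (30.1444°, 77.0230°) → (8574161.139, 3522124.654) m.
P2 (30.2087°, 76.5368°) → (8520037.603, 3530404.590) m.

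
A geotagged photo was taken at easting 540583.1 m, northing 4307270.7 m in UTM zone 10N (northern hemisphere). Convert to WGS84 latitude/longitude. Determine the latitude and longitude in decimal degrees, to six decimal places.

Zone 10N: λ₀ = -123°, k₀ = 0.9996, false easting 500000 m.
Meridian distance M = (N − FN)/k₀ = 4308994.3 m.
Inverse transverse Mercator on WGS84 gives φ = 38.91340005°, λ = -122.53189953°.

lat 38.913400°, lon -122.531900°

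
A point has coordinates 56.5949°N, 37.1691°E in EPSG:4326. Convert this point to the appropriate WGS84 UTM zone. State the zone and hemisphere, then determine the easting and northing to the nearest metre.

Zone 37N: E 387579 m, N 6273793 m

Longitude 37.1691° lies in the 6° band [36°, 42°), giving zone 37; latitude is north of the equator, so 37N.
Zone 37 central meridian λ₀ = 6×37 − 183 = 39°; Δλ = -1.8309°.
Transverse Mercator on WGS84 with k₀ = 0.9996 gives E = 387578.552 m, N = 6273793.246 m.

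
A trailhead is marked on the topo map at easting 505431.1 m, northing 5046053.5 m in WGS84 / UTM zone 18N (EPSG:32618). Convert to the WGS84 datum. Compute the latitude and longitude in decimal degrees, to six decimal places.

lat 45.568000°, lon -74.930400°

Zone 18N: λ₀ = -75°, k₀ = 0.9996, false easting 500000 m.
Meridian distance M = (N − FN)/k₀ = 5048072.7 m.
Inverse transverse Mercator on WGS84 gives φ = 45.56799993°, λ = -74.93039969°.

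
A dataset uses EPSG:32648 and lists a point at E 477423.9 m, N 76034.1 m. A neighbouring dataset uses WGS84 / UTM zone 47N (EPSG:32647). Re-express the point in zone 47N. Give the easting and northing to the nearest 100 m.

E 1146100 m, N 76400 m

UTM 48N → geographic: φ = 0.68789968°, λ = 104.79710019°.
UTM 47N (λ₀ = 99°) forward: E = 1146136.433 m, N = 76427.085 m.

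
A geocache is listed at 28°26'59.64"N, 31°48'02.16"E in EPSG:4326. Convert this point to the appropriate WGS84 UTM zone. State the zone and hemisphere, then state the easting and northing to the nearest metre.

Zone 36N: E 382561 m, N 3147627 m

Longitude 31.8006° lies in the 6° band [30°, 36°), giving zone 36; latitude is north of the equator, so 36N.
Zone 36 central meridian λ₀ = 6×36 − 183 = 33°; Δλ = -1.1994°.
Transverse Mercator on WGS84 with k₀ = 0.9996 gives E = 382560.664 m, N = 3147627.373 m.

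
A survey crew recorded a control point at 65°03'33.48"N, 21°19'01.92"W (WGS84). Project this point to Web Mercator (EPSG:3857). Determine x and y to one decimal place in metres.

x -2373019.8 m, y 9624008.8 m

Web Mercator is spherical with R = a = 6378137 m.
x = R·λ = 6378137 × -0.372055327 = -2373019.849 m.
y = R·ln tan(π/4 + φ/2) = 6378137 × 1.508905931 = 9624008.751 m.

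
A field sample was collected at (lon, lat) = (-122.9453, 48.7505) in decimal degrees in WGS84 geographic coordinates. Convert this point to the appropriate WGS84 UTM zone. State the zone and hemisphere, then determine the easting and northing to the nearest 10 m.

Zone 10N: E 504020 m, N 5399720 m

Longitude -122.9453° lies in the 6° band [-126°, -120°), giving zone 10; latitude is north of the equator, so 10N.
Zone 10 central meridian λ₀ = 6×10 − 183 = -123°; Δλ = +0.0547°.
Transverse Mercator on WGS84 with k₀ = 0.9996 gives E = 504020.842 m, N = 5399722.096 m.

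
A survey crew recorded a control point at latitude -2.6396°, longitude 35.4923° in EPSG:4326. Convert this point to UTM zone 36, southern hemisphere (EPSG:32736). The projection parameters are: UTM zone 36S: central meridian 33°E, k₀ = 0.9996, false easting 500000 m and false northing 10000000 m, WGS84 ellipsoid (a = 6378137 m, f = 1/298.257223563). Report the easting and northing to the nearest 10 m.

E 777130 m, N 9707970 m

Zone 36 central meridian λ₀ = 6×36 − 183 = 33°; Δλ = +2.4923°.
Transverse Mercator on WGS84 with k₀ = 0.9996 gives E = 777125.927 m, N = 9707965.106 m.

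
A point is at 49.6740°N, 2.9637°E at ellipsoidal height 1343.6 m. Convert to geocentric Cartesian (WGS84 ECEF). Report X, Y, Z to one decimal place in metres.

WGS84: a = 6378137 m, e² = 0.006694380; N(φ) = a/√(1−e²sin²φ) = 6390581.596 m.
X = (N+h)·cosφ·cosλ = 4130911.104 m; Y = (N+h)·cosφ·sinλ = 213867.619 m; Z = (N(1−e²)+h)·sinφ = 4840427.216 m.

X 4130911.1 m, Y 213867.6 m, Z 4840427.2 m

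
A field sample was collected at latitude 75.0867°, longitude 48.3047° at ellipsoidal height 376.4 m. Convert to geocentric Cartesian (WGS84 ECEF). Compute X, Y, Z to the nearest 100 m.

X 1095300 m, Y 1229600 m, Z 6141600 m

WGS84: a = 6378137 m, e² = 0.006694380; N(φ) = a/√(1−e²sin²φ) = 6398165.795 m.
X = (N+h)·cosφ·cosλ = 1095340.835 m; Y = (N+h)·cosφ·sinλ = 1229586.661 m; Z = (N(1−e²)+h)·sinφ = 6141627.013 m.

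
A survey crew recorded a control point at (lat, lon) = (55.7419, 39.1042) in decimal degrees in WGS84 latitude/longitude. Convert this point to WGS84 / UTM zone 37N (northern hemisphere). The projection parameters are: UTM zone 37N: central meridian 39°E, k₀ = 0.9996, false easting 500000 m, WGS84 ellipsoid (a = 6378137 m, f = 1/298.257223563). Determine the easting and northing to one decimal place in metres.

Zone 37 central meridian λ₀ = 6×37 − 183 = 39°; Δλ = +0.1042°.
Transverse Mercator on WGS84 with k₀ = 0.9996 gives E = 506541.968 m, N = 6177359.279 m.

E 506542.0 m, N 6177359.3 m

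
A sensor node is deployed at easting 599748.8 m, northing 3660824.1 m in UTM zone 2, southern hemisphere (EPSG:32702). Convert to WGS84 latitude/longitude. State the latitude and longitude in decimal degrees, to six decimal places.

lat -57.184900°, lon -169.349700°

Zone 2S: λ₀ = -171°, k₀ = 0.9996, false easting 500000 m, false northing 10000000 m.
Meridian distance M = (N − FN)/k₀ = -6341712.6 m.
Inverse transverse Mercator on WGS84 gives φ = -57.18490030°, λ = -169.34970026°.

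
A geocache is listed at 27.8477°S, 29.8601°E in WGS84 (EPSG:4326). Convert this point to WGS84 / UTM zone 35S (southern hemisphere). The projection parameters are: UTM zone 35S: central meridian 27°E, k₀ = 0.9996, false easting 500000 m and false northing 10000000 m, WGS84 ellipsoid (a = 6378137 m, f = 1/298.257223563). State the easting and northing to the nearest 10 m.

E 781670 m, N 6916380 m

Zone 35 central meridian λ₀ = 6×35 − 183 = 27°; Δλ = +2.8601°.
Transverse Mercator on WGS84 with k₀ = 0.9996 gives E = 781673.027 m, N = 6916382.711 m.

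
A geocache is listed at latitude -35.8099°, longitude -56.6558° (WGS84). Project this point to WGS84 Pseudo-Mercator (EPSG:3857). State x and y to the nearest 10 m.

x -6306890 m, y -4274500 m

Web Mercator is spherical with R = a = 6378137 m.
x = R·λ = 6378137 × -0.988830250 = -6306894.806 m.
y = R·ln tan(π/4 + φ/2) = 6378137 × -0.670179291 = -4274495.334 m.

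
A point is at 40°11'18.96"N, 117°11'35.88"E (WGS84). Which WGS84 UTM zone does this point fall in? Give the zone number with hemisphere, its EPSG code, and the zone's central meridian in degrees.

UTM zone = ⌊(λ + 180)/6⌋ + 1; 117.1933° ∈ [114°, 120°) → zone 50.
Hemisphere: N (φ ≥ 0).
Central meridian λ₀ = 6×50 − 183 = 117°.
EPSG code: 32650.

Zone 50N (EPSG:32650), central meridian 117°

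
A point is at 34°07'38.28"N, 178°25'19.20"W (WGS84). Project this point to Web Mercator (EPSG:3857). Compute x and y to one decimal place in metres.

Web Mercator is spherical with R = a = 6378137 m.
x = R·λ = 6378137 × -3.114051358 = -19861846.186 m.
y = R·ln tan(π/4 + φ/2) = 6378137 × 0.634340112 = 4045908.141 m.

x -19861846.2 m, y 4045908.1 m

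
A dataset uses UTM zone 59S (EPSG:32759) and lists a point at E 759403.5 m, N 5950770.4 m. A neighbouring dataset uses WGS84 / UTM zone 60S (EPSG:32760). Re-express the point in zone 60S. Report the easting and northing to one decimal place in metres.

UTM 59S → geographic: φ = -36.55329955°, λ = 173.89820009°.
UTM 60S (λ₀ = 177°) forward: E = 222368.249 m, N = 5950201.445 m.

E 222368.2 m, N 5950201.4 m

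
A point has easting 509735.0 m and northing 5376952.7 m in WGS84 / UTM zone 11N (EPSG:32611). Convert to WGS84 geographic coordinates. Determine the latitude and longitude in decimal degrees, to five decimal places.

lat 48.54560°, lon -116.86810°

Zone 11N: λ₀ = -117°, k₀ = 0.9996, false easting 500000 m.
Meridian distance M = (N − FN)/k₀ = 5379104.3 m.
Inverse transverse Mercator on WGS84 gives φ = 48.54560010°, λ = -116.86809937°.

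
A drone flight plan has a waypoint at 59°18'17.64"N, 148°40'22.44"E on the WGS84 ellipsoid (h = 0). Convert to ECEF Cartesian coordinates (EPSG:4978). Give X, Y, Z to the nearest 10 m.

X -2788090 m, Y 1696990 m, Z 5461350 m

WGS84: a = 6378137 m, e² = 0.006694380; N(φ) = a/√(1−e²sin²φ) = 6393981.625 m.
X = (N+h)·cosφ·cosλ = -2788093.042 m; Y = (N+h)·cosφ·sinλ = 1696993.884 m; Z = (N(1−e²)+h)·sinφ = 5461352.016 m.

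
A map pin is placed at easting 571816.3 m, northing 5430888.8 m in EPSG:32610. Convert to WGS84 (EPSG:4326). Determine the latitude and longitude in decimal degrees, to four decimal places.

lat 49.0267°, lon -122.0176°

Zone 10N: λ₀ = -123°, k₀ = 0.9996, false easting 500000 m.
Meridian distance M = (N − FN)/k₀ = 5433062.0 m.
Inverse transverse Mercator on WGS84 gives φ = 49.02670024°, λ = -122.01760015°.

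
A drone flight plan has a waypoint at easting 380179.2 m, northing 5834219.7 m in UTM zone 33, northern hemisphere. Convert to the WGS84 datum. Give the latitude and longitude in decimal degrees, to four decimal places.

Zone 33N: λ₀ = 15°, k₀ = 0.9996, false easting 500000 m.
Meridian distance M = (N − FN)/k₀ = 5836554.3 m.
Inverse transverse Mercator on WGS84 gives φ = 52.64469988°, λ = 13.22900025°.

lat 52.6447°, lon 13.2290°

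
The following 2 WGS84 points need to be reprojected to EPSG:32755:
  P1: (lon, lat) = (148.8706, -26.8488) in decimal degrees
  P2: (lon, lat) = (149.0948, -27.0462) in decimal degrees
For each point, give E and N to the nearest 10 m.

P1: E 685860 m, N 7028940 m; P2: E 707780 m, N 7006720 m

UTM zone 55S: λ₀ = 147°, k₀ = 0.9996.
P1 (-26.8488°, 148.8706°) → (685859.193, 7028940.791) m.
P2 (-27.0462°, 149.0948°) → (707778.315, 7006720.038) m.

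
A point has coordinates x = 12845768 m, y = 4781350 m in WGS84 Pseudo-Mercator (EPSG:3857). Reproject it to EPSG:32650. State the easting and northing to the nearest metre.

E 361876 m, N 4364104 m

Web Mercator inverse (R = 6378137 m) → φ = 39.41540042°, λ = 115.39549731°.
UTM 50N forward: E = 361875.812 m, N = 4364103.812 m.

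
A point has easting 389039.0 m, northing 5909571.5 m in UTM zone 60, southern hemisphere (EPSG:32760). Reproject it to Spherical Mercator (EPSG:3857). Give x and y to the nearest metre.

x 19564812 m, y -4432613 m

Unproject from UTM 60S (λ₀ = 177°) → φ = -36.95340034°, λ = 175.75369951°.
Web Mercator (R = 6378137 m): x = 19564812.335 m, y = -4432613.385 m.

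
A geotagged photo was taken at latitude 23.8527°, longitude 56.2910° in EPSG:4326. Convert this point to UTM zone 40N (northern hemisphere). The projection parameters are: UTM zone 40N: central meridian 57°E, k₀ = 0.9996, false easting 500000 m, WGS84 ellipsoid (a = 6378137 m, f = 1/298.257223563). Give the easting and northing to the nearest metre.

E 427804 m, N 2638099 m

Zone 40 central meridian λ₀ = 6×40 − 183 = 57°; Δλ = -0.7090°.
Transverse Mercator on WGS84 with k₀ = 0.9996 gives E = 427803.757 m, N = 2638099.178 m.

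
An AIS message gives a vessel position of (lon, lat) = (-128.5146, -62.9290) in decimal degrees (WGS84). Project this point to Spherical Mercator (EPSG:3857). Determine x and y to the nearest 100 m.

Web Mercator is spherical with R = a = 6378137 m.
x = R·λ = 6378137 × -2.243002907 = -14306179.832 m.
y = R·ln tan(π/4 + φ/2) = 6378137 × -1.424062023 = -9082862.679 m.

x -14306200 m, y -9082900 m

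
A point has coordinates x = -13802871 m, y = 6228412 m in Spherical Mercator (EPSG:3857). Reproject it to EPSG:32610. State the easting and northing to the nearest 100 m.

Web Mercator inverse (R = 6378137 m) → φ = 48.72549887°, λ = -123.99329984°.
UTM 10N forward: E = 426949.599 m, N = 5397417.442 m.

E 426900 m, N 5397400 m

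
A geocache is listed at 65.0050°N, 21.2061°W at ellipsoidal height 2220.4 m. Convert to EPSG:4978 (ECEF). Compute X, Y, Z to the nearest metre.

WGS84: a = 6378137 m, e² = 0.006694380; N(φ) = a/√(1−e²sin²φ) = 6395746.892 m.
X = (N+h)·cosφ·cosλ = 2520332.412 m; Y = (N+h)·cosφ·sinλ = -977881.226 m; Z = (N(1−e²)+h)·sinφ = 5759957.861 m.

X 2520332 m, Y -977881 m, Z 5759958 m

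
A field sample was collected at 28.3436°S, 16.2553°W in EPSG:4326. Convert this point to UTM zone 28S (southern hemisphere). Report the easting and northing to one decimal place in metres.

E 376964.0 m, N 6864094.4 m

Zone 28 central meridian λ₀ = 6×28 − 183 = -15°; Δλ = -1.2553°.
Transverse Mercator on WGS84 with k₀ = 0.9996 gives E = 376964.004 m, N = 6864094.396 m.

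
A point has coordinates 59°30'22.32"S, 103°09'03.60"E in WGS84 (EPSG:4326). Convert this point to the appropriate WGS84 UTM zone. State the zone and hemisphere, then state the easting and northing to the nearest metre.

Zone 48S: E 395343 m, N 3402125 m

Longitude 103.1510° lies in the 6° band [102°, 108°), giving zone 48; latitude is south of the equator, so 48S.
Zone 48 central meridian λ₀ = 6×48 − 183 = 105°; Δλ = -1.8490°.
Transverse Mercator on WGS84 with k₀ = 0.9996 gives E = 395342.838 m, N = 3402124.793 m.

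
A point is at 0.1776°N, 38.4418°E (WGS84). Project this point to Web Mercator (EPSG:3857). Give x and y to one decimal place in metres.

Web Mercator is spherical with R = a = 6378137 m.
x = R·λ = 6378137 × 0.670935980 = 4279321.601 m.
y = R·ln tan(π/4 + φ/2) = 6378137 × 0.003099710 = 19770.373 m.

x 4279321.6 m, y 19770.4 m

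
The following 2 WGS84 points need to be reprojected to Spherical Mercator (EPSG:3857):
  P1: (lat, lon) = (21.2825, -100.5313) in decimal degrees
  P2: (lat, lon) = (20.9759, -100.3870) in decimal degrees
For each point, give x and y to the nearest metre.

P1: x -11191093 m, y 2425596 m; P2: x -11175030 m, y 2389005 m

Web Mercator: x = R·λ, y = R·ln tan(π/4+φ/2), R = 6378137 m.
P1 (21.2825°, -100.5313°) → (-11191093.125, 2425595.749) m.
P2 (20.9759°, -100.3870°) → (-11175029.722, 2389005.152) m.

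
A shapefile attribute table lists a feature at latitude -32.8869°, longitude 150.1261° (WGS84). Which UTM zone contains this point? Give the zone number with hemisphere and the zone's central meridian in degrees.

UTM zone = ⌊(λ + 180)/6⌋ + 1; 150.1261° ∈ [150°, 156°) → zone 56.
Hemisphere: S (φ < 0).
Central meridian λ₀ = 6×56 − 183 = 153°.

Zone 56S, central meridian 153°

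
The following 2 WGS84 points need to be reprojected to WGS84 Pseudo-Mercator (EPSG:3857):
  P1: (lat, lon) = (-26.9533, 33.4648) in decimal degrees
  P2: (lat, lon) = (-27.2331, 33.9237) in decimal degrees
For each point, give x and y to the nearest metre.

P1: x 3725284 m, y -3117638 m; P2: x 3776369 m, y -3152625 m

Web Mercator: x = R·λ, y = R·ln tan(π/4+φ/2), R = 6378137 m.
P1 (-26.9533°, 33.4648°) → (3725284.495, -3117638.412) m.
P2 (-27.2331°, 33.9237°) → (3776369.010, -3152624.821) m.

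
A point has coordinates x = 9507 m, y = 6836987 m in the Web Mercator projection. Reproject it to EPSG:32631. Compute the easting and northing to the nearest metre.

Web Mercator inverse (R = 6378137 m) → φ = 52.20340182°, λ = 0.08540283°.
UTM 31N forward: E = 300840.767 m, N = 5787665.804 m.

E 300841 m, N 5787666 m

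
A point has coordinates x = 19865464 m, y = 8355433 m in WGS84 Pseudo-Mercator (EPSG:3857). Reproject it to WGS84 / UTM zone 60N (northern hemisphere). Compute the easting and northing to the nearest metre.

Web Mercator inverse (R = 6378137 m) → φ = 59.80040184°, λ = 178.45449937°.
UTM 60N forward: E = 581612.470 m, N = 6630078.114 m.

E 581612 m, N 6630078 m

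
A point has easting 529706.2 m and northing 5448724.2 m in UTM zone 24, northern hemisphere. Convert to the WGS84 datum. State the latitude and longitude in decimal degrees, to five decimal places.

Zone 24N: λ₀ = -39°, k₀ = 0.9996, false easting 500000 m.
Meridian distance M = (N − FN)/k₀ = 5450904.6 m.
Inverse transverse Mercator on WGS84 gives φ = 49.19059976°, λ = -38.59230026°.

lat 49.19060°, lon -38.59230°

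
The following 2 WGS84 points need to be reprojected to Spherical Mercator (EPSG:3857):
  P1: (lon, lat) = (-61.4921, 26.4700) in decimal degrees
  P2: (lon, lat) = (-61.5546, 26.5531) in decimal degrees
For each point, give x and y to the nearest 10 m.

P1: x -6845270 m, y 3057410 m; P2: x -6852230 m, y 3067750 m

Web Mercator: x = R·λ, y = R·ln tan(π/4+φ/2), R = 6378137 m.
P1 (26.4700°, -61.4921°) → (-6845269.260, 3057409.872) m.
P2 (26.5531°, -61.5546°) → (-6852226.728, 3067747.593) m.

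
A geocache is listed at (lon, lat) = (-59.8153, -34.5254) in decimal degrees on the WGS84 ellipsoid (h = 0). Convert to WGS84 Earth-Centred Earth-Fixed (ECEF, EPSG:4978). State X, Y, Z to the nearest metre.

WGS84: a = 6378137 m, e² = 0.006694380; N(φ) = a/√(1−e²sin²φ) = 6385005.966 m.
X = (N+h)·cosφ·cosλ = 2644895.539 m; Y = (N+h)·cosφ·sinλ = -4547178.117 m; Z = (N(1−e²)+h)·sinφ = -3594613.698 m.

X 2644896 m, Y -4547178 m, Z -3594614 m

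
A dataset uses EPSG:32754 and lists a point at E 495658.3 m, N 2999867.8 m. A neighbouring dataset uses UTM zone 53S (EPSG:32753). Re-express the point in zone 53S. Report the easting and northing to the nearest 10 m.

E 797900 m, N 2986140 m

UTM 54S → geographic: φ = -63.13050010°, λ = 140.91390009°.
UTM 53S (λ₀ = 135°) forward: E = 797902.532 m, N = 2986139.048 m.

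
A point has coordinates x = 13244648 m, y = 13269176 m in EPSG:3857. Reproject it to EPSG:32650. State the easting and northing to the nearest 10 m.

Web Mercator inverse (R = 6378137 m) → φ = 75.76369916°, λ = 118.97869731°.
UTM 50N forward: E = 554308.471 m, N = 8409727.474 m.

E 554310 m, N 8409730 m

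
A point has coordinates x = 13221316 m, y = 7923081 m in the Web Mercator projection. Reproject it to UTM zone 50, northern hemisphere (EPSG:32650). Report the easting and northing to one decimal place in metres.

E 605178.0 m, N 6406570.9 m

Web Mercator inverse (R = 6378137 m) → φ = 57.78879877°, λ = 118.76910239°.
UTM 50N forward: E = 605178.017 m, N = 6406570.893 m.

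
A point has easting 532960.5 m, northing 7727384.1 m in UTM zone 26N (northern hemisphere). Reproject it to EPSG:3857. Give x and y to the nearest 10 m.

x -2911070 m, y 10956640 m

Unproject from UTM 26N (λ₀ = -27°) → φ = 69.65279967°, λ = -26.15060088°.
Web Mercator (R = 6378137 m): x = -2911071.573 m, y = 10956639.872 m.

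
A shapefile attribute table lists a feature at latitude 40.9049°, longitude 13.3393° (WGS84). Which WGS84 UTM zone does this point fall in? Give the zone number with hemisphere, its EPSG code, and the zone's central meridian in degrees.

UTM zone = ⌊(λ + 180)/6⌋ + 1; 13.3393° ∈ [12°, 18°) → zone 33.
Hemisphere: N (φ ≥ 0).
Central meridian λ₀ = 6×33 − 183 = 15°.
EPSG code: 32633.

Zone 33N (EPSG:32633), central meridian 15°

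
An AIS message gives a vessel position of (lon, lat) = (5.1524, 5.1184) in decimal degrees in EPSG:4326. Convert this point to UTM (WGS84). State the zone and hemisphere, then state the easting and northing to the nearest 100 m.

Longitude 5.1524° lies in the 6° band [0°, 6°), giving zone 31; latitude is north of the equator, so 31N.
Zone 31 central meridian λ₀ = 6×31 − 183 = 3°; Δλ = +2.1524°.
Transverse Mercator on WGS84 with k₀ = 0.9996 gives E = 738615.148 m, N = 566152.074 m.

Zone 31N: E 738600 m, N 566200 m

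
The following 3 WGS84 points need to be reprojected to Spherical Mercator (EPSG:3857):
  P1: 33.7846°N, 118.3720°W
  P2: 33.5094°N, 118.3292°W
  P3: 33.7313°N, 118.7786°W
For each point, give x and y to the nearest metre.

P1: x -13177111 m, y 3999916 m; P2: x -13172346 m, y 3963115 m; P3: x -13222373 m, y 3992779 m

Web Mercator: x = R·λ, y = R·ln tan(π/4+φ/2), R = 6378137 m.
P1 (33.7846°, -118.3720°) → (-13177110.764, 3999915.610) m.
P2 (33.5094°, -118.3292°) → (-13172346.290, 3963115.137) m.
P3 (33.7313°, -118.7786°) → (-13222373.269, 3992778.994) m.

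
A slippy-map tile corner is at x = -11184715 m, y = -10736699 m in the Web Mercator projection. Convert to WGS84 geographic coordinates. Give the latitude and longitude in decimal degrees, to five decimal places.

R = 6378137 m. λ = x/R = -100.47400433°.
φ = 2·arctan(exp(y/R)) − 90° = 2·arctan(0.18575) − 90° = -68.95460158°.

lat -68.95460°, lon -100.47400°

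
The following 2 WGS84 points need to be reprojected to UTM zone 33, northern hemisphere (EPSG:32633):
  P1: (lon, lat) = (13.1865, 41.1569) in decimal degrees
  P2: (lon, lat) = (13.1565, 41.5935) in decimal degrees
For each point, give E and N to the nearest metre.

UTM zone 33N: λ₀ = 15°, k₀ = 0.9996.
P1 (41.1569°, 13.1865°) → (347840.675, 4557759.759) m.
P2 (41.5935°, 13.1565°) → (346354.699, 4606285.770) m.

P1: E 347841 m, N 4557760 m; P2: E 346355 m, N 4606286 m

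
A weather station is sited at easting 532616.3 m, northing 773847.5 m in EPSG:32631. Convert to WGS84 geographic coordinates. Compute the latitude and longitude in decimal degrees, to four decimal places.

Zone 31N: λ₀ = 3°, k₀ = 0.9996, false easting 500000 m.
Meridian distance M = (N − FN)/k₀ = 774157.2 m.
Inverse transverse Mercator on WGS84 gives φ = 7.00079957°, λ = 3.29530024°.

lat 7.0008°, lon 3.2953°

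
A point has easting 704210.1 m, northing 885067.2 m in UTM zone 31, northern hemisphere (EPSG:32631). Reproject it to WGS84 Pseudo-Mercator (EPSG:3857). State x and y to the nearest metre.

x 540211 m, y 893779 m

Unproject from UTM 31N (λ₀ = 3°) → φ = 8.00280000°, λ = 4.85279995°.
Web Mercator (R = 6378137 m): x = 540211.219 m, y = 893778.510 m.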